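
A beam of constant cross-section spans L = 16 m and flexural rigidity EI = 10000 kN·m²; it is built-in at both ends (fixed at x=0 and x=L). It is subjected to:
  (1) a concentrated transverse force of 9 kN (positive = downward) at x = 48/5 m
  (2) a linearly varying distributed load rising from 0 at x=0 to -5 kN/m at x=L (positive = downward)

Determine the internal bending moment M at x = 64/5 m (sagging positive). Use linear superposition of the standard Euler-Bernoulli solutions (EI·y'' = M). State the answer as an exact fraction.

Load 1 — point force P=9 kN at a=48/5 m (b=L-a=32/5):
  M_1 = Pa²(a+3b)(L-x)/L³ - Pa²b/L²  [x>a] = 9·(48/5)²·((48/5)+3·(32/5))·(16-(64/5))/16³ - 9·(48/5)²·(32/5)/16² = -1296/625 kN·m
Load 2 — triangular load w₀=-5 kN/m (0→w₀ over full span):
  M_2 = 3w₀Lx/20 - w₀L²/30 - w₀x³/(6L) = 3·(-5)·16·(64/5)/20 - (-5)·16²/30 - (-5)·(64/5)³/(6·16) = -128/75 kN·m
Superposition: M = Σ M_i = -7088/1875 kN·m ≈ -3.780267 kN·m

M(64/5) = -7088/1875 kN·m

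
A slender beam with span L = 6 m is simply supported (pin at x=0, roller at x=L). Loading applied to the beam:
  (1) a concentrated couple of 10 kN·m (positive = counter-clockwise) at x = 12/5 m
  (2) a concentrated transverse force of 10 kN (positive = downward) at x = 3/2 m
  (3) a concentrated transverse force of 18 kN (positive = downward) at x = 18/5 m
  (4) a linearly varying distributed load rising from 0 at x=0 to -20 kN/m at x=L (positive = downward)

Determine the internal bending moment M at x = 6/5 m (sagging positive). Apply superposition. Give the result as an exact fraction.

M(6/5) = -17/5 kN·m

Load 1 — applied couple M₀=10 kN·m at a=12/5 m (b=L-a=18/5):
  M_1 = M₀x/L  [x≤a] = 10·(6/5)/6 = 2 kN·m
Load 2 — point force P=10 kN at a=3/2 m (b=L-a=9/2):
  M_2 = Pbx/L  [x≤a] = 10·(9/2)·(6/5)/6 = 9 kN·m
Load 3 — point force P=18 kN at a=18/5 m (b=L-a=12/5):
  M_3 = Pbx/L  [x≤a] = 18·(12/5)·(6/5)/6 = 216/25 kN·m
Load 4 — triangular load w₀=-20 kN/m (0→w₀ over full span):
  M_4 = w₀Lx/6 - w₀x³/(6L) = (-20)·6·(6/5)/6 - (-20)·(6/5)³/(6·6) = -576/25 kN·m
Superposition: M = Σ M_i = -17/5 kN·m ≈ -3.400000 kN·m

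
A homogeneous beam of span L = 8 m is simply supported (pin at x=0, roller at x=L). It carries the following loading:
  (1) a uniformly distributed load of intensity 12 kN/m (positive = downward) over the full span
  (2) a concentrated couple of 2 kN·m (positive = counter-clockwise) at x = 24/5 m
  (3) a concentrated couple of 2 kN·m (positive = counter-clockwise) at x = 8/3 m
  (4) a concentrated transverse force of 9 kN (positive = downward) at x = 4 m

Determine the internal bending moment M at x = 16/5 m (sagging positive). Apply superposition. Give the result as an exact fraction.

M(16/5) = 2654/25 kN·m

Load 1 — uniform load w=12 kN/m over full span:
  M_1 = wx(L-x)/2 = 12·(16/5)·(8-(16/5))/2 = 2304/25 kN·m
Load 2 — applied couple M₀=2 kN·m at a=24/5 m (b=L-a=16/5):
  M_2 = M₀x/L  [x≤a] = 2·(16/5)/8 = 4/5 kN·m
Load 3 — applied couple M₀=2 kN·m at a=8/3 m (b=L-a=16/3):
  M_3 = M₀x/L - M₀  [x>a] = 2·(16/5)/8 - 2 = -6/5 kN·m
Load 4 — point force P=9 kN at a=4 m (b=L-a=4):
  M_4 = Pbx/L  [x≤a] = 9·4·(16/5)/8 = 72/5 kN·m
Superposition: M = Σ M_i = 2654/25 kN·m ≈ 106.160000 kN·m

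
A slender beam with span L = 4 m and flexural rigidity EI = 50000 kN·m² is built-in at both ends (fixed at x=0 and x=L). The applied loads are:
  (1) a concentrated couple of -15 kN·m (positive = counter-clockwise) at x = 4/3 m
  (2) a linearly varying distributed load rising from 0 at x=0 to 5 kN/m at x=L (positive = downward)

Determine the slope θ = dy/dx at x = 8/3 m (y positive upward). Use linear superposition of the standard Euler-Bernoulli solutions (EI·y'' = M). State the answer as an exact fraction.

Load 1 — applied couple M₀=-15 kN·m at a=4/3 m (b=L-a=8/3):
  θ_1 = (R_Ax²/2 - M_Ax - M₀(x-a))/EI  [x>a] with R_A=-5, M_A=0 = ((-5)·(8/3)²/2 - 0·(8/3) - (-15)·((8/3)-(4/3)))/50000 = 1/22500 rad
Load 2 — triangular load w₀=5 kN/m (0→w₀ over full span):
  θ_2 = -w₀(2x(L-x)(L-2x)(x+2L)+x²(L-x)²)/(120LEI) = -5·(2·(8/3)·(4-(8/3))·(4-2·(8/3))·((8/3)+2·4)+(8/3)²·(4-(8/3))²)/(120·4·50000) = 14/759375 rad
Superposition: θ = Σ θ_i = 191/3037500 rad ≈ 0.000063 rad

θ(8/3) = 191/3037500 rad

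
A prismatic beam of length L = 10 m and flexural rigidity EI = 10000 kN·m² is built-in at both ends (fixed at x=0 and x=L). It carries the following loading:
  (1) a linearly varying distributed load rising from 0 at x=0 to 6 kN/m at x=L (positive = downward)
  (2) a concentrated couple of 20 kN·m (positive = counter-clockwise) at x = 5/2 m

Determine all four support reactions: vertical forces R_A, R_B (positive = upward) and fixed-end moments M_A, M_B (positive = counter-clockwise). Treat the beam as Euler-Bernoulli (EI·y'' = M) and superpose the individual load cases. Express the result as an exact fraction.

R_A = 45/4 kN, M_A = 65/4 kN·m, R_B = 75/4 kN, M_B = -95/4 kN·m

Load 1 — triangular load w₀=6 kN/m (0→w₀ over full span):
  R_A = 3w₀L/20 = 3·6·10/20 = 9 kN
  M_A = w₀L²/30 = 6·10²/30 = 20 kN·m
  R_B = 7w₀L/20 = 7·6·10/20 = 21 kN
  M_B = -w₀L²/20 = -6·10²/20 = -30 kN·m
Load 2 — applied couple M₀=20 kN·m at a=5/2 m (b=L-a=15/2):
  R_A = 6M₀ab/L³ = 6·20·(5/2)·(15/2)/10³ = 9/4 kN
  M_A = M₀b(2a-b)/L² = 20·(15/2)·(2·(5/2)-(15/2))/10² = -15/4 kN·m
  R_B = -6M₀ab/L³ = -6·20·(5/2)·(15/2)/10³ = -9/4 kN
  M_B = M₀a(2b-a)/L² = 20·(5/2)·(2·(15/2)-(5/2))/10² = 25/4 kN·m
Superposition: R_A = 45/4 kN, M_A = 65/4 kN·m, R_B = 75/4 kN, M_B = -95/4 kN·m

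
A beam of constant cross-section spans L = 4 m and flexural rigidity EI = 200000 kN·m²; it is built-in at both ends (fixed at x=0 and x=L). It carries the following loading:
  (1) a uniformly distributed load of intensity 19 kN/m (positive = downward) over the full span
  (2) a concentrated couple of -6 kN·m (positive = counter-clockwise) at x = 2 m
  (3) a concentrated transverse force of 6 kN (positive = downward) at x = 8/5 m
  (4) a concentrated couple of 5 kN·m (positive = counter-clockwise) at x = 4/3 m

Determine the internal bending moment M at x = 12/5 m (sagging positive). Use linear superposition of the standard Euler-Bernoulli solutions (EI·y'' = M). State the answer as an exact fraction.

Load 1 — uniform load w=19 kN/m over full span:
  M_1 = wLx/2 - wL²/12 - wx²/2 = 19·4·(12/5)/2 - 19·4²/12 - 19·(12/5)²/2 = 836/75 kN·m
Load 2 — applied couple M₀=-6 kN·m at a=2 m (b=L-a=2):
  M_2 = R_Ax - M_A - M₀  [x>a] with R_A=-9/4, M_A=-3/2 = (-9/4)·(12/5) - (-3/2) - (-6) = 21/10 kN·m
Load 3 — point force P=6 kN at a=8/5 m (b=L-a=12/5):
  M_3 = Pa²(a+3b)(L-x)/L³ - Pa²b/L²  [x>a] = 6·(8/5)²·((8/5)+3·(12/5))·(4-(12/5))/4³ - 6·(8/5)²·(12/5)/4² = 672/625 kN·m
Load 4 — applied couple M₀=5 kN·m at a=4/3 m (b=L-a=8/3):
  M_4 = R_Ax - M_A - M₀  [x>a] with R_A=5/3, M_A=0 = (5/3)·(12/5) - 0 - 5 = -1 kN·m
Superposition: M = Σ M_i = 49957/3750 kN·m ≈ 13.321867 kN·m

M(12/5) = 49957/3750 kN·m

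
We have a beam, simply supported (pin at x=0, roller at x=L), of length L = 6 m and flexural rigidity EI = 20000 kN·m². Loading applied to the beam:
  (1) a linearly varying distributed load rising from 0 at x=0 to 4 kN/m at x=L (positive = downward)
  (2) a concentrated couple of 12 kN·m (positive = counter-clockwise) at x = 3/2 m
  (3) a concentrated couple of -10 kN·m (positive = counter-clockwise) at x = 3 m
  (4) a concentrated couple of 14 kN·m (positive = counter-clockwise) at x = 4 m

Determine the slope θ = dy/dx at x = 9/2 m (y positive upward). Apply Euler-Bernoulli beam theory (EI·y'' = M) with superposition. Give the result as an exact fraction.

θ(9/2) = 12217/19200000 rad

Load 1 — triangular load w₀=4 kN/m (0→w₀ over full span):
  θ_1 = -w₀(7L⁴-30L²x²+15x⁴)/(360LEI) = -4·(7·6⁴-30·6²·(9/2)²+15·(9/2)⁴)/(360·6·20000) = 3939/6400000 rad
Load 2 — applied couple M₀=12 kN·m at a=3/2 m (b=L-a=9/2):
  θ_2 = (M₀x²/(2L)-M₀(x-a)+C₁)/EI  [x>a] with C₁=M₀(3b²-L²)/(6L)=33/4 = (12·(9/2)²/(2·6)-12·((9/2)-(3/2))+(33/4))/20000 = -3/8000 rad
Load 3 — applied couple M₀=-10 kN·m at a=3 m (b=L-a=3):
  θ_3 = (M₀x²/(2L)-M₀(x-a)+C₁)/EI  [x>a] with C₁=M₀(3b²-L²)/(6L)=5/2 = ((-10)·(9/2)²/(2·6)-(-10)·((9/2)-3)+(5/2))/20000 = 1/32000 rad
Load 4 — applied couple M₀=14 kN·m at a=4 m (b=L-a=2):
  θ_4 = (M₀x²/(2L)-M₀(x-a)+C₁)/EI  [x>a] with C₁=M₀(3b²-L²)/(6L)=-28/3 = (14·(9/2)²/(2·6)-14·((9/2)-4)+(-28/3))/20000 = 7/19200 rad
Superposition: θ = Σ θ_i = 12217/19200000 rad ≈ 0.000636 rad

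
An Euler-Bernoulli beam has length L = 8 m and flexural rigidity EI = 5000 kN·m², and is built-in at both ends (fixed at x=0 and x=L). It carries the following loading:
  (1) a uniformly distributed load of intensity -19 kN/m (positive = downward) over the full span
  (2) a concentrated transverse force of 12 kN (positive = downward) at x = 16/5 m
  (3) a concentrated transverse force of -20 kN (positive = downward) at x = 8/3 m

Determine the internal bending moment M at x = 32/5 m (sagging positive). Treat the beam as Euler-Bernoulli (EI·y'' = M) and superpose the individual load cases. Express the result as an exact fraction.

Load 1 — uniform load w=-19 kN/m over full span:
  M_1 = wLx/2 - wL²/12 - wx²/2 = (-19)·8·(32/5)/2 - (-19)·8²/12 - (-19)·(32/5)²/2 = 304/75 kN·m
Load 2 — point force P=12 kN at a=16/5 m (b=L-a=24/5):
  M_2 = Pa²(a+3b)(L-x)/L³ - Pa²b/L²  [x>a] = 12·(16/5)²·((16/5)+3·(24/5))·(8-(32/5))/8³ - 12·(16/5)²·(24/5)/8² = -1536/625 kN·m
Load 3 — point force P=-20 kN at a=8/3 m (b=L-a=16/3):
  M_3 = Pa²(a+3b)(L-x)/L³ - Pa²b/L²  [x>a] = (-20)·(8/3)²·((8/3)+3·(16/3))·(8-(32/5))/8³ - (-20)·(8/3)²·(16/3)/8² = 32/9 kN·m
Superposition: M = Σ M_i = 28976/5625 kN·m ≈ 5.151289 kN·m

M(32/5) = 28976/5625 kN·m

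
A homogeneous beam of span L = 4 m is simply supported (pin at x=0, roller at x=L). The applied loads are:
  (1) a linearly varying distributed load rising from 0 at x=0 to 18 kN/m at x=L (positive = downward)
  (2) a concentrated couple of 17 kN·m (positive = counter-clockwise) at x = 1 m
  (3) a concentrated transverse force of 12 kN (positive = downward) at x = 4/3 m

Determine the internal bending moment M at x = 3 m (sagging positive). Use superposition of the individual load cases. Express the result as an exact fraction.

M(3) = 31/2 kN·m

Load 1 — triangular load w₀=18 kN/m (0→w₀ over full span):
  M_1 = w₀Lx/6 - w₀x³/(6L) = 18·4·3/6 - 18·3³/(6·4) = 63/4 kN·m
Load 2 — applied couple M₀=17 kN·m at a=1 m (b=L-a=3):
  M_2 = M₀x/L - M₀  [x>a] = 17·3/4 - 17 = -17/4 kN·m
Load 3 — point force P=12 kN at a=4/3 m (b=L-a=8/3):
  M_3 = Pa(L-x)/L  [x>a] = 12·(4/3)·(4-3)/4 = 4 kN·m
Superposition: M = Σ M_i = 31/2 kN·m ≈ 15.500000 kN·m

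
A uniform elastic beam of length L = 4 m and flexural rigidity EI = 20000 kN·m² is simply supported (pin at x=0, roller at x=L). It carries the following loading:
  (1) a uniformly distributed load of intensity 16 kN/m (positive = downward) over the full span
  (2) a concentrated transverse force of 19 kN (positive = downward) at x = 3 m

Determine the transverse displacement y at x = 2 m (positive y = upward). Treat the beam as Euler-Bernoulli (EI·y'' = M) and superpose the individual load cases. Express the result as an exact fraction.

y(2) = -283/80000 m

Load 1 — uniform load w=16 kN/m over full span:
  y_1 = -wx(L³-2Lx²+x³)/(24EI) = -16·2·(4³-2·4·2²+2³)/(24·20000) = -1/375 m
Load 2 — point force P=19 kN at a=3 m (b=L-a=1):
  y_2 = -Pbx(L²-b²-x²)/(6LEI)  [x≤a] = -19·1·2·(4²-1²-2²)/(6·4·20000) = -209/240000 m
Superposition: y = Σ y_i = -283/80000 m ≈ -0.003537 m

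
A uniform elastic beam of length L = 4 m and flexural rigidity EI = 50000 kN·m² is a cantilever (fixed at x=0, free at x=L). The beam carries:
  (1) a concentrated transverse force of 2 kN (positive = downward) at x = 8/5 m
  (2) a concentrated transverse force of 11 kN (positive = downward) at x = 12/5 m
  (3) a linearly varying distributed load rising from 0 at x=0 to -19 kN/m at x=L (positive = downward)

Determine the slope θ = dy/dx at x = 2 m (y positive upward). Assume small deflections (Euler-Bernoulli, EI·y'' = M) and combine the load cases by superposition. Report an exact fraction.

Load 1 — point force P=2 kN at a=8/5 m (b=L-a=12/5):
  θ_1 = -Pa²/(2EI)  [x>a] = -2·(8/5)²/(2·50000) = -4/78125 rad
Load 2 — point force P=11 kN at a=12/5 m (b=L-a=8/5):
  θ_2 = -Px(2a-x)/(2EI)  [x≤a] = -11·2·(2·(12/5)-2)/(2·50000) = -77/125000 rad
Load 3 — triangular load w₀=-19 kN/m (0→w₀ over full span):
  θ_3 = (w₀Lx²/4-w₀L²x/3-w₀x⁴/(24L))/EI = ((-19)·4·2²/4-(-19)·4²·2/3-(-19)·2⁴/(24·4))/50000 = 779/300000 rad
Superposition: θ = Σ θ_i = 14471/7500000 rad ≈ 0.001929 rad

θ(2) = 14471/7500000 rad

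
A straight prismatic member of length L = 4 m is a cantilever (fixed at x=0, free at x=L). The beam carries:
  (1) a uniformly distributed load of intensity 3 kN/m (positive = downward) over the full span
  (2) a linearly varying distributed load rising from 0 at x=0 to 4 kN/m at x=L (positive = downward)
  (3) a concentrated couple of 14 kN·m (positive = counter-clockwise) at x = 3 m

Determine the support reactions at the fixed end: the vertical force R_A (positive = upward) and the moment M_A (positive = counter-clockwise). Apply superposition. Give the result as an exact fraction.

Load 1 — uniform load w=3 kN/m over full span:
  R_A = wL = 3·4 = 12 kN
  M_A = wL²/2 = 3·4²/2 = 24 kN·m
Load 2 — triangular load w₀=4 kN/m (0→w₀ over full span):
  R_A = w₀L/2 = 4·4/2 = 8 kN
  M_A = w₀L²/3 = 4·4²/3 = 64/3 kN·m
Load 3 — applied couple M₀=14 kN·m at a=3 m (b=L-a=1):
  R_A = 0 kN
  M_A = -M₀ = -14 kN·m
Superposition: R_A = 20 kN, M_A = 94/3 kN·m

R_A = 20 kN, M_A = 94/3 kN·m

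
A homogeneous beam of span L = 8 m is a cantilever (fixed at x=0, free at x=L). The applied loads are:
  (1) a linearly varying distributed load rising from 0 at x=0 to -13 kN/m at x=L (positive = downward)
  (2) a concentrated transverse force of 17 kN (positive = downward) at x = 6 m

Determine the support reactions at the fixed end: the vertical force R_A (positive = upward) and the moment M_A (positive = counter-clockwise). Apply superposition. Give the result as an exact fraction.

R_A = -35 kN, M_A = -526/3 kN·m

Load 1 — triangular load w₀=-13 kN/m (0→w₀ over full span):
  R_A = w₀L/2 = (-13)·8/2 = -52 kN
  M_A = w₀L²/3 = (-13)·8²/3 = -832/3 kN·m
Load 2 — point force P=17 kN at a=6 m (b=L-a=2):
  R_A = P = 17 kN
  M_A = Pa = 17·6 = 102 kN·m
Superposition: R_A = -35 kN, M_A = -526/3 kN·m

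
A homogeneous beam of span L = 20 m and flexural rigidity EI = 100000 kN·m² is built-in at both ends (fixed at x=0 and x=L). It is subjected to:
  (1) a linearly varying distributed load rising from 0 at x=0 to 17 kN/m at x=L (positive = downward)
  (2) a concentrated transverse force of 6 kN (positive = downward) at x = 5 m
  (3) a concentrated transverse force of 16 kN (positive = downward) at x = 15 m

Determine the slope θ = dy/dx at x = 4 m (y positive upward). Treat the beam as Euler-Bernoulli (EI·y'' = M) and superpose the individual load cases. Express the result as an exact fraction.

Load 1 — triangular load w₀=17 kN/m (0→w₀ over full span):
  θ_1 = -w₀(2x(L-x)(L-2x)(x+2L)+x²(L-x)²)/(120LEI) = -17·(2·4·(20-4)·(20-2·4)·(4+2·20)+4²·(20-4)²)/(120·20·100000) = -238/46875 rad
Load 2 — point force P=6 kN at a=5 m (b=L-a=15):
  θ_2 = -Pb²x(2aL-(3a+b)x)/(2L³EI)  [x≤a] = -6·15²·4·(2·5·20-(3·5+15)·4)/(2·20³·100000) = -27/100000 rad
Load 3 — point force P=16 kN at a=15 m (b=L-a=5):
  θ_3 = -Pb²x(2aL-(3a+b)x)/(2L³EI)  [x≤a] = -16·5²·4·(2·15·20-(3·15+5)·4)/(2·20³·100000) = -1/2500 rad
Superposition: θ = Σ θ_i = -8621/1500000 rad ≈ -0.005747 rad

θ(4) = -8621/1500000 rad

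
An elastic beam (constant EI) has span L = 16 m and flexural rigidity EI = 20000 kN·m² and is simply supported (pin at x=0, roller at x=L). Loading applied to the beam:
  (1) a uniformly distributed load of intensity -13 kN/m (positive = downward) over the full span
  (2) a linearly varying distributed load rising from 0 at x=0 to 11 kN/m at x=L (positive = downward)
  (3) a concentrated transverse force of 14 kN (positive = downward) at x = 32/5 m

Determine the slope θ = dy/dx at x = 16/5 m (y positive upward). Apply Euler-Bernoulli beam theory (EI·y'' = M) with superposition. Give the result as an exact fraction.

Load 1 — uniform load w=-13 kN/m over full span:
  θ_1 = -w(L³-6Lx²+4x³)/(24EI) = -(-13)·(16³-6·16·(16/5)²+4·(16/5)³)/(24·20000) = 6864/78125 rad
Load 2 — triangular load w₀=11 kN/m (0→w₀ over full span):
  θ_2 = -w₀(7L⁴-30L²x²+15x⁴)/(360LEI) = -11·(7·16⁴-30·16²·(16/5)²+15·(16/5)⁴)/(360·16·20000) = -128128/3515625 rad
Load 3 — point force P=14 kN at a=32/5 m (b=L-a=48/5):
  θ_3 = -Pb(L²-b²-3x²)/(6LEI)  [x≤a] = -14·(48/5)·(16²-(48/5)²-3·(16/5)²)/(6·16·20000) = -728/78125 rad
Superposition: θ = Σ θ_i = 147992/3515625 rad ≈ 0.042096 rad

θ(16/5) = 147992/3515625 rad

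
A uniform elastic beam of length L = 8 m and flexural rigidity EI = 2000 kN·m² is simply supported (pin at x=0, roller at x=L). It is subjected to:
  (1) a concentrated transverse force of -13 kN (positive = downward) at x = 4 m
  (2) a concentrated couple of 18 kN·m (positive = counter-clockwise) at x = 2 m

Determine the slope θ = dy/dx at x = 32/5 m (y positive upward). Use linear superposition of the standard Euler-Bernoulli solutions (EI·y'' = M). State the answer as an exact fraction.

θ(32/5) = -603/20000 rad

Load 1 — point force P=-13 kN at a=4 m (b=L-a=4):
  θ_1 = -Pa(2L²-6Lx+3x²+a²)/(6LEI)  [x>a] = -(-13)·4·(2·8²-6·8·(32/5)+3·(32/5)²+4²)/(6·8·2000) = -273/12500 rad
Load 2 — applied couple M₀=18 kN·m at a=2 m (b=L-a=6):
  θ_2 = (M₀x²/(2L)-M₀(x-a)+C₁)/EI  [x>a] with C₁=M₀(3b²-L²)/(6L)=33/2 = (18·(32/5)²/(2·8)-18·((32/5)-2)+(33/2))/2000 = -831/100000 rad
Superposition: θ = Σ θ_i = -603/20000 rad ≈ -0.030150 rad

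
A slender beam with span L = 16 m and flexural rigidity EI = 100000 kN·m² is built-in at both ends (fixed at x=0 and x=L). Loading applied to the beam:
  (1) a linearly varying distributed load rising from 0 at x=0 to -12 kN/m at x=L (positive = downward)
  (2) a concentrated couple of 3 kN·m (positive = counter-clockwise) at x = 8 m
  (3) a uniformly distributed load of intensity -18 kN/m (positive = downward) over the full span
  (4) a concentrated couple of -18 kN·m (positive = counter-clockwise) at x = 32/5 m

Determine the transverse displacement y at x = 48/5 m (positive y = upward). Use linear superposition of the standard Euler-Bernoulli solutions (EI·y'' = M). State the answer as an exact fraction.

y(48/5) = 1840092/48828125 m

Load 1 — triangular load w₀=-12 kN/m (0→w₀ over full span):
  y_1 = -w₀x²(L-x)²(x+2L)/(120LEI) = -(-12)·(48/5)²·(16-(48/5))²·((48/5)+2·16)/(120·16·100000) = 479232/48828125 m
Load 2 — applied couple M₀=3 kN·m at a=8 m (b=L-a=8):
  y_2 = (R_Ax³/6 - M_Ax²/2 - M₀(x-a)²/2)/EI  [x>a] with R_A=9/32, M_A=3/4 = ((9/32)·(48/5)³/6 - (3/4)·(48/5)²/2 - 3·((48/5)-8)²/2)/100000 = 12/390625 m
Load 3 — uniform load w=-18 kN/m over full span:
  y_3 = -wx²(L-x)²/(24EI) = -(-18)·(48/5)²·(16-(48/5))²/(24·100000) = 55296/1953125 m
Load 4 — applied couple M₀=-18 kN·m at a=32/5 m (b=L-a=48/5):
  y_4 = (R_Ax³/6 - M_Ax²/2 - M₀(x-a)²/2)/EI  [x>a] with R_A=-81/50, M_A=-54/25 = ((-81/50)·(48/5)³/6 - (-54/25)·(48/5)²/2 - (-18)·((48/5)-(32/5))²/2)/100000 = -4608/9765625 m
Superposition: y = Σ y_i = 1840092/48828125 m ≈ 0.037685 m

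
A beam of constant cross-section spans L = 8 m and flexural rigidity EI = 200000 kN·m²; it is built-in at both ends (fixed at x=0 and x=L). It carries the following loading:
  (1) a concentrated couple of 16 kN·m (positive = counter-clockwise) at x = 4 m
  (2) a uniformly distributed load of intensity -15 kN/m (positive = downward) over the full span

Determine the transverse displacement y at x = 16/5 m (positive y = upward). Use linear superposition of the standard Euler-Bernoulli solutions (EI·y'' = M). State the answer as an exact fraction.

Load 1 — applied couple M₀=16 kN·m at a=4 m (b=L-a=4):
  y_1 = (R_Ax³/6 - M_Ax²/2)/EI  [x≤a] with R_A=3, M_A=4 = (3·(16/5)³/6 - 4·(16/5)²/2)/200000 = -8/390625 m
Load 2 — uniform load w=-15 kN/m over full span:
  y_2 = -wx²(L-x)²/(24EI) = -(-15)·(16/5)²·(8-(16/5))²/(24·200000) = 288/390625 m
Superposition: y = Σ y_i = 56/78125 m ≈ 0.000717 m

y(16/5) = 56/78125 m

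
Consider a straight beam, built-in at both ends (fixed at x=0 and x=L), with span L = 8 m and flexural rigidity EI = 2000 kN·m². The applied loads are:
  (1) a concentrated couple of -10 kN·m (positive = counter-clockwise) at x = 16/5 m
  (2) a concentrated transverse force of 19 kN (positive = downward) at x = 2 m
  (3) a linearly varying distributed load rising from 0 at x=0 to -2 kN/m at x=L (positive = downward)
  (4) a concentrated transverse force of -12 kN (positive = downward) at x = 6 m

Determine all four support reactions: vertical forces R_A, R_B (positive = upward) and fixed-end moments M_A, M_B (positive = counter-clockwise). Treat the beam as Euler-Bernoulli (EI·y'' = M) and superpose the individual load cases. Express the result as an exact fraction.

R_A = 1593/160 kN, M_A = 1369/120 kN·m, R_B = -1753/160 kN, M_B = 383/40 kN·m

Load 1 — applied couple M₀=-10 kN·m at a=16/5 m (b=L-a=24/5):
  R_A = 6M₀ab/L³ = 6·(-10)·(16/5)·(24/5)/8³ = -9/5 kN
  M_A = M₀b(2a-b)/L² = (-10)·(24/5)·(2·(16/5)-(24/5))/8² = -6/5 kN·m
  R_B = -6M₀ab/L³ = -6·(-10)·(16/5)·(24/5)/8³ = 9/5 kN
  M_B = M₀a(2b-a)/L² = (-10)·(16/5)·(2·(24/5)-(16/5))/8² = -16/5 kN·m
Load 2 — point force P=19 kN at a=2 m (b=L-a=6):
  R_A = Pb²(3a+b)/L³ = 19·6²·(3·2+6)/8³ = 513/32 kN
  M_A = Pab²/L² = 19·2·6²/8² = 171/8 kN·m
  R_B = Pa²(a+3b)/L³ = 19·2²·(2+3·6)/8³ = 95/32 kN
  M_B = -Pa²b/L² = -19·2²·6/8² = -57/8 kN·m
Load 3 — triangular load w₀=-2 kN/m (0→w₀ over full span):
  R_A = 3w₀L/20 = 3·(-2)·8/20 = -12/5 kN
  M_A = w₀L²/30 = (-2)·8²/30 = -64/15 kN·m
  R_B = 7w₀L/20 = 7·(-2)·8/20 = -28/5 kN
  M_B = -w₀L²/20 = -(-2)·8²/20 = 32/5 kN·m
Load 4 — point force P=-12 kN at a=6 m (b=L-a=2):
  R_A = Pb²(3a+b)/L³ = (-12)·2²·(3·6+2)/8³ = -15/8 kN
  M_A = Pab²/L² = (-12)·6·2²/8² = -9/2 kN·m
  R_B = Pa²(a+3b)/L³ = (-12)·6²·(6+3·2)/8³ = -81/8 kN
  M_B = -Pa²b/L² = -(-12)·6²·2/8² = 27/2 kN·m
Superposition: R_A = 1593/160 kN, M_A = 1369/120 kN·m, R_B = -1753/160 kN, M_B = 383/40 kN·m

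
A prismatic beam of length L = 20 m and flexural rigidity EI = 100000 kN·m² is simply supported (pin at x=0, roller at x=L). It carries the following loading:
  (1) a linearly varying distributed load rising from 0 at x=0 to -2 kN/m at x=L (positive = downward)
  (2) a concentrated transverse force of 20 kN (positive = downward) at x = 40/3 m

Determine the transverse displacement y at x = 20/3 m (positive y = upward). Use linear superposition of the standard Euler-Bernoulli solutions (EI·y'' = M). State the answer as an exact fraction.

y(20/3) = -4/729 m

Load 1 — triangular load w₀=-2 kN/m (0→w₀ over full span):
  y_1 = -w₀x(7L⁴-10L²x²+3x⁴)/(360LEI) = -(-2)·(20/3)·(7·20⁴-10·20²·(20/3)²+3·(20/3)⁴)/(360·20·100000) = 64/3645 m
Load 2 — point force P=20 kN at a=40/3 m (b=L-a=20/3):
  y_2 = -Pbx(L²-b²-x²)/(6LEI)  [x≤a] = -20·(20/3)·(20/3)·(20²-(20/3)²-(20/3)²)/(6·20·100000) = -28/1215 m
Superposition: y = Σ y_i = -4/729 m ≈ -0.005487 m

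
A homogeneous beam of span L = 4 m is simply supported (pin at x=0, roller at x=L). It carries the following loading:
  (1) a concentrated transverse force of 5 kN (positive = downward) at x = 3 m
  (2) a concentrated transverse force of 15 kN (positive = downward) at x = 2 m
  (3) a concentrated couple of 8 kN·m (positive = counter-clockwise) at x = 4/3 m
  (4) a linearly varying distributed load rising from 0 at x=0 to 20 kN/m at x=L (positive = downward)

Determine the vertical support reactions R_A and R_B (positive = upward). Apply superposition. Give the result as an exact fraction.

R_A = 289/12 kN, R_B = 431/12 kN

Load 1 — point force P=5 kN at a=3 m (b=L-a=1):
  R_A = Pb/L = 5·1/4 = 5/4 kN
  R_B = Pa/L = 5·3/4 = 15/4 kN
Load 2 — point force P=15 kN at a=2 m (b=L-a=2):
  R_A = Pb/L = 15·2/4 = 15/2 kN
  R_B = Pa/L = 15·2/4 = 15/2 kN
Load 3 — applied couple M₀=8 kN·m at a=4/3 m (b=L-a=8/3):
  R_A = M₀/L = 8/4 = 2 kN
  R_B = -M₀/L = -8/4 = -2 kN
Load 4 — triangular load w₀=20 kN/m (0→w₀ over full span):
  R_A = w₀L/6 = 20·4/6 = 40/3 kN
  R_B = w₀L/3 = 20·4/3 = 80/3 kN
Superposition: R_A = 289/12 kN, R_B = 431/12 kN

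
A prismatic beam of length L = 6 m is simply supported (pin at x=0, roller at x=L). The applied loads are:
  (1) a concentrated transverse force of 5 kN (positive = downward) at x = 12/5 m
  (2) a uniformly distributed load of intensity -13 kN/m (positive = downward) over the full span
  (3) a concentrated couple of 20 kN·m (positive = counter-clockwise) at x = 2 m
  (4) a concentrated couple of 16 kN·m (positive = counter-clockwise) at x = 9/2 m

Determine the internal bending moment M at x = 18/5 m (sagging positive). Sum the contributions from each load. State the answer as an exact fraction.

Load 1 — point force P=5 kN at a=12/5 m (b=L-a=18/5):
  M_1 = Pa(L-x)/L  [x>a] = 5·(12/5)·(6-(18/5))/6 = 24/5 kN·m
Load 2 — uniform load w=-13 kN/m over full span:
  M_2 = wx(L-x)/2 = (-13)·(18/5)·(6-(18/5))/2 = -1404/25 kN·m
Load 3 — applied couple M₀=20 kN·m at a=2 m (b=L-a=4):
  M_3 = M₀x/L - M₀  [x>a] = 20·(18/5)/6 - 20 = -8 kN·m
Load 4 — applied couple M₀=16 kN·m at a=9/2 m (b=L-a=3/2):
  M_4 = M₀x/L  [x≤a] = 16·(18/5)/6 = 48/5 kN·m
Superposition: M = Σ M_i = -1244/25 kN·m ≈ -49.760000 kN·m

M(18/5) = -1244/25 kN·m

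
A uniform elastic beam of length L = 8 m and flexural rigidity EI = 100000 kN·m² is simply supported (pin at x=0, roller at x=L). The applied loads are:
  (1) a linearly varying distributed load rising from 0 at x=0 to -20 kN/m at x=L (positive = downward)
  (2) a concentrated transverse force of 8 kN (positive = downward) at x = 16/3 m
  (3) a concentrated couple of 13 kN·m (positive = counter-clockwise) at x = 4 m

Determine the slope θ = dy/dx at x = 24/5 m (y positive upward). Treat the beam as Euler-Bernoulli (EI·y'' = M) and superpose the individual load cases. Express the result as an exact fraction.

Load 1 — triangular load w₀=-20 kN/m (0→w₀ over full span):
  θ_1 = -w₀(7L⁴-30L²x²+15x⁴)/(360LEI) = -(-20)·(7·8⁴-30·8²·(24/5)²+15·(24/5)⁴)/(360·8·100000) = -1856/3515625 rad
Load 2 — point force P=8 kN at a=16/3 m (b=L-a=8/3):
  θ_2 = -Pb(L²-b²-3x²)/(6LEI)  [x≤a] = -8·(8/3)·(8²-(8/3)²-3·(24/5)²)/(6·8·100000) = 344/6328125 rad
Load 3 — applied couple M₀=13 kN·m at a=4 m (b=L-a=4):
  θ_3 = (M₀x²/(2L)-M₀(x-a)+C₁)/EI  [x>a] with C₁=M₀(3b²-L²)/(6L)=-13/3 = (13·(24/5)²/(2·8)-13·((24/5)-4)+(-13/3))/100000 = 299/7500000 rad
Superposition: θ = Σ θ_i = -439123/1012500000 rad ≈ -0.000434 rad

θ(24/5) = -439123/1012500000 rad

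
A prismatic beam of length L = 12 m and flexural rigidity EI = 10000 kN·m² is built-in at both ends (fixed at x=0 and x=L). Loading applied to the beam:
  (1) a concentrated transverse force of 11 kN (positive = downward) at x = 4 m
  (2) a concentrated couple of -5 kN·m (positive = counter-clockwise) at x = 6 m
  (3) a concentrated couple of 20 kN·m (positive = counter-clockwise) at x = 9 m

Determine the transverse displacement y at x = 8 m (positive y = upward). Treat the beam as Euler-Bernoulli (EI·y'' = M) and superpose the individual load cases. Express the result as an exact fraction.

y(8) = -3691/405000 m

Load 1 — point force P=11 kN at a=4 m (b=L-a=8):
  y_1 = -Pa²(L-x)²(3bL-(3b+a)(L-x))/(6L³EI)  [x>a] = -11·4²·(12-8)²·(3·8·12-(3·8+4)·(12-8))/(6·12³·10000) = -242/50625 m
Load 2 — applied couple M₀=-5 kN·m at a=6 m (b=L-a=6):
  y_2 = (R_Ax³/6 - M_Ax²/2 - M₀(x-a)²/2)/EI  [x>a] with R_A=-5/8, M_A=-5/4 = ((-5/8)·8³/6 - (-5/4)·8²/2 - (-5)·(8-6)²/2)/10000 = -1/3000 m
Load 3 — applied couple M₀=20 kN·m at a=9 m (b=L-a=3):
  y_3 = (R_Ax³/6 - M_Ax²/2)/EI  [x≤a] with R_A=15/8, M_A=25/4 = ((15/8)·8³/6 - (25/4)·8²/2)/10000 = -1/250 m
Superposition: y = Σ y_i = -3691/405000 m ≈ -0.009114 m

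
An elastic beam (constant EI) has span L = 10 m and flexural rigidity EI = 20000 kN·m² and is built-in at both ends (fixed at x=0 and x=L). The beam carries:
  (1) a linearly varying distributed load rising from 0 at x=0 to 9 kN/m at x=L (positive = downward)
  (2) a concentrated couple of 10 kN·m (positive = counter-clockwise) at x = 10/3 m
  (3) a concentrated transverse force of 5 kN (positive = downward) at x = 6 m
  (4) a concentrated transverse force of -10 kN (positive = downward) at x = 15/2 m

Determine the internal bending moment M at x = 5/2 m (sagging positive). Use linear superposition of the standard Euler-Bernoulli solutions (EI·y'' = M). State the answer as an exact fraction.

M(5/2) = 1229/240 kN·m

Load 1 — triangular load w₀=9 kN/m (0→w₀ over full span):
  M_1 = 3w₀Lx/20 - w₀L²/30 - w₀x³/(6L) = 3·9·10·(5/2)/20 - 9·10²/30 - 9·(5/2)³/(6·10) = 45/32 kN·m
Load 2 — applied couple M₀=10 kN·m at a=10/3 m (b=L-a=20/3):
  M_2 = R_Ax - M_A  [x≤a] with R_A=4/3, M_A=0 = (4/3)·(5/2) - 0 = 10/3 kN·m
Load 3 — point force P=5 kN at a=6 m (b=L-a=4):
  M_3 = Pb²(3a+b)x/L³ - Pab²/L²  [x≤a] = 5·4²·(3·6+4)·(5/2)/10³ - 5·6·4²/10² = -2/5 kN·m
Load 4 — point force P=-10 kN at a=15/2 m (b=L-a=5/2):
  M_4 = Pb²(3a+b)x/L³ - Pab²/L²  [x≤a] = (-10)·(5/2)²·(3·(15/2)+(5/2))·(5/2)/10³ - (-10)·(15/2)·(5/2)²/10² = 25/32 kN·m
Superposition: M = Σ M_i = 1229/240 kN·m ≈ 5.120833 kN·m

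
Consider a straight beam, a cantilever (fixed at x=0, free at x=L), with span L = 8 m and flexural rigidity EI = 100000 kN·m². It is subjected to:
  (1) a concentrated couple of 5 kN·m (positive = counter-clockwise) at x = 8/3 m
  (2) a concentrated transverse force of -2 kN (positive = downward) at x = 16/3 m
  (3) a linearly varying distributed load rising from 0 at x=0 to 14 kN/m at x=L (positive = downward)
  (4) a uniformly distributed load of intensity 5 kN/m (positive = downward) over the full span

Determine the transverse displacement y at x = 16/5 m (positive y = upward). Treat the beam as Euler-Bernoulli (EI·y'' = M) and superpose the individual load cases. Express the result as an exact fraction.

y(16/5) = -7832129/439453125 m

Load 1 — applied couple M₀=5 kN·m at a=8/3 m (b=L-a=16/3):
  y_1 = M₀a(2x-a)/(2EI)  [x>a] = 5·(8/3)·(2·(16/5)-(8/3))/(2·100000) = 7/28125 m
Load 2 — point force P=-2 kN at a=16/3 m (b=L-a=8/3):
  y_2 = -Px²(3a-x)/(6EI)  [x≤a] = -(-2)·(16/5)²·(3·(16/3)-(16/5))/(6·100000) = 512/1171875 m
Load 3 — triangular load w₀=14 kN/m (0→w₀ over full span):
  y_3 = (w₀Lx³/12-w₀L²x²/6-w₀x⁵/(120L))/EI = (14·8·(16/5)³/12-14·8²·(16/5)²/6-14·(16/5)⁵/(120·8))/100000 = -1799168/146484375 m
Load 4 — uniform load w=5 kN/m over full span:
  y_4 = -wx²(x²-4Lx+6L²)/(24EI) = -5·(16/5)²·((16/5)²-4·8·(16/5)+6·8²)/(24·100000) = -2432/390625 m
Superposition: y = Σ y_i = -7832129/439453125 m ≈ -0.017822 m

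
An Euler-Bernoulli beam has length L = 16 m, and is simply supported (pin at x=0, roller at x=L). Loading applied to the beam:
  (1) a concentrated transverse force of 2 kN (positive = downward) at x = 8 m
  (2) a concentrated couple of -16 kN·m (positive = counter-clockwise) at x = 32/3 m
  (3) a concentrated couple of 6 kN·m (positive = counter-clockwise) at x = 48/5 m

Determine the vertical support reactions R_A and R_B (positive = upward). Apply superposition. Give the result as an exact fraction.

R_A = 3/8 kN, R_B = 13/8 kN

Load 1 — point force P=2 kN at a=8 m (b=L-a=8):
  R_A = Pb/L = 2·8/16 = 1 kN
  R_B = Pa/L = 2·8/16 = 1 kN
Load 2 — applied couple M₀=-16 kN·m at a=32/3 m (b=L-a=16/3):
  R_A = M₀/L = (-16)/16 = -1 kN
  R_B = -M₀/L = -(-16)/16 = 1 kN
Load 3 — applied couple M₀=6 kN·m at a=48/5 m (b=L-a=32/5):
  R_A = M₀/L = 6/16 = 3/8 kN
  R_B = -M₀/L = -6/16 = -3/8 kN
Superposition: R_A = 3/8 kN, R_B = 13/8 kN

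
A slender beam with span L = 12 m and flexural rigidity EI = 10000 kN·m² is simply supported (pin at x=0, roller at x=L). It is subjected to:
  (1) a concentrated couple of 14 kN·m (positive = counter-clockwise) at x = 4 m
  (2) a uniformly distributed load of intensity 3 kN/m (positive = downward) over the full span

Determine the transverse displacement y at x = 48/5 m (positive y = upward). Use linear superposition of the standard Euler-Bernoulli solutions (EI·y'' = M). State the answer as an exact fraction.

y(48/5) = -17147/390625 m

Load 1 — applied couple M₀=14 kN·m at a=4 m (b=L-a=8):
  y_1 = (M₀x³/(6L)-M₀(x-a)²/2+C₁x)/EI  [x>a] with C₁=M₀(3b²-L²)/(6L)=28/3 = (14·(48/5)³/(6·12)-14·((48/5)-4)²/2+(28/3)·(48/5))/10000 = 329/78125 m
Load 2 — uniform load w=3 kN/m over full span:
  y_2 = -wx(L³-2Lx²+x³)/(24EI) = -3·(48/5)·(12³-2·12·(48/5)²+(48/5)³)/(24·10000) = -18792/390625 m
Superposition: y = Σ y_i = -17147/390625 m ≈ -0.043896 m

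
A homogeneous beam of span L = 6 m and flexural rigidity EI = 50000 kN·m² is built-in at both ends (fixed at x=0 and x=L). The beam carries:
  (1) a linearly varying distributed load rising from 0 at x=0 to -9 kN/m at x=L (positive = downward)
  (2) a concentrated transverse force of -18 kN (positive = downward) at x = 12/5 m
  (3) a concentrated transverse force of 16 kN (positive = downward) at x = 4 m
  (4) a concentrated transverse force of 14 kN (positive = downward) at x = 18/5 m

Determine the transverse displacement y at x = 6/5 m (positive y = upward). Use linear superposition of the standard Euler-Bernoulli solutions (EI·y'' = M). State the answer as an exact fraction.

Load 1 — triangular load w₀=-9 kN/m (0→w₀ over full span):
  y_1 = -w₀x²(L-x)²(x+2L)/(120LEI) = -(-9)·(6/5)²·(6-(6/5))²·((6/5)+2·6)/(120·6·50000) = 5346/48828125 m
Load 2 — point force P=-18 kN at a=12/5 m (b=L-a=18/5):
  y_2 = -Pb²x²(3aL-(3a+b)x)/(6L³EI)  [x≤a] = -(-18)·(18/5)²·(6/5)²·(3·(12/5)·6-(3·(12/5)+(18/5))·(6/5))/(6·6³·50000) = 15309/97656250 m
Load 3 — point force P=16 kN at a=4 m (b=L-a=2):
  y_3 = -Pb²x²(3aL-(3a+b)x)/(6L³EI)  [x≤a] = -16·2²·(6/5)²·(3·4·6-(3·4+2)·(6/5))/(6·6³·50000) = -92/1171875 m
Load 4 — point force P=14 kN at a=18/5 m (b=L-a=12/5):
  y_4 = -Pb²x²(3aL-(3a+b)x)/(6L³EI)  [x≤a] = -14·(12/5)²·(6/5)²·(3·(18/5)·6-(3·(18/5)+(12/5))·(6/5))/(6·6³·50000) = -4284/48828125 m
Superposition: y = Σ y_i = 29299/292968750 m ≈ 0.000100 m

y(6/5) = 29299/292968750 m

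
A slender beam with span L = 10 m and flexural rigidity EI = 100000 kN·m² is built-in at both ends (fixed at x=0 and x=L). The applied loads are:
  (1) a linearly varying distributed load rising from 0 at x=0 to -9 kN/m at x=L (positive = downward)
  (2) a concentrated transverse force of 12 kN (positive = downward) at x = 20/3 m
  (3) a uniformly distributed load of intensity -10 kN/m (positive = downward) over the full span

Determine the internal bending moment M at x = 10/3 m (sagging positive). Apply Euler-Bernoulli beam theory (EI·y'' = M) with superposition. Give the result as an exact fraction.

M(10/3) = -965/27 kN·m

Load 1 — triangular load w₀=-9 kN/m (0→w₀ over full span):
  M_1 = 3w₀Lx/20 - w₀L²/30 - w₀x³/(6L) = 3·(-9)·10·(10/3)/20 - (-9)·10²/30 - (-9)·(10/3)³/(6·10) = -85/9 kN·m
Load 2 — point force P=12 kN at a=20/3 m (b=L-a=10/3):
  M_2 = Pb²(3a+b)x/L³ - Pab²/L²  [x≤a] = 12·(10/3)²·(3·(20/3)+(10/3))·(10/3)/10³ - 12·(20/3)·(10/3)²/10² = 40/27 kN·m
Load 3 — uniform load w=-10 kN/m over full span:
  M_3 = wLx/2 - wL²/12 - wx²/2 = (-10)·10·(10/3)/2 - (-10)·10²/12 - (-10)·(10/3)²/2 = -250/9 kN·m
Superposition: M = Σ M_i = -965/27 kN·m ≈ -35.740741 kN·m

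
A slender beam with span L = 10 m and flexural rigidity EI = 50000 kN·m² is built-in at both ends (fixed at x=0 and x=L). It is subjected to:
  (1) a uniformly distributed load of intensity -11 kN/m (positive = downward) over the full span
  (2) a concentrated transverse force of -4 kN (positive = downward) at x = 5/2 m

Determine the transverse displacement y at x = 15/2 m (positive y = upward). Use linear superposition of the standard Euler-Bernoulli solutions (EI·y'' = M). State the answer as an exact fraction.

Load 1 — uniform load w=-11 kN/m over full span:
  y_1 = -wx²(L-x)²/(24EI) = -(-11)·(15/2)²·(10-(15/2))²/(24·50000) = 33/10240 m
Load 2 — point force P=-4 kN at a=5/2 m (b=L-a=15/2):
  y_2 = -Pa²(L-x)²(3bL-(3b+a)(L-x))/(6L³EI)  [x>a] = -(-4)·(5/2)²·(10-(15/2))²·(3·(15/2)·10-(3·(15/2)+(5/2))·(10-(15/2)))/(6·10³·50000) = 13/153600 m
Superposition: y = Σ y_i = 127/38400 m ≈ 0.003307 m

y(15/2) = 127/38400 m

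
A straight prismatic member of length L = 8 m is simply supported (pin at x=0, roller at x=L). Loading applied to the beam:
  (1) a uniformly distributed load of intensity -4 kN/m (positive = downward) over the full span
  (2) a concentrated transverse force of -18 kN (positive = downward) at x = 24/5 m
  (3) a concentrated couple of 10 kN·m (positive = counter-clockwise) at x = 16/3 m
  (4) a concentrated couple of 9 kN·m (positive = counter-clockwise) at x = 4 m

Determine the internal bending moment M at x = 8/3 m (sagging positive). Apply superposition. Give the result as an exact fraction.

Load 1 — uniform load w=-4 kN/m over full span:
  M_1 = wx(L-x)/2 = (-4)·(8/3)·(8-(8/3))/2 = -256/9 kN·m
Load 2 — point force P=-18 kN at a=24/5 m (b=L-a=16/5):
  M_2 = Pbx/L  [x≤a] = (-18)·(16/5)·(8/3)/8 = -96/5 kN·m
Load 3 — applied couple M₀=10 kN·m at a=16/3 m (b=L-a=8/3):
  M_3 = M₀x/L  [x≤a] = 10·(8/3)/8 = 10/3 kN·m
Load 4 — applied couple M₀=9 kN·m at a=4 m (b=L-a=4):
  M_4 = M₀x/L  [x≤a] = 9·(8/3)/8 = 3 kN·m
Superposition: M = Σ M_i = -1859/45 kN·m ≈ -41.311111 kN·m

M(8/3) = -1859/45 kN·m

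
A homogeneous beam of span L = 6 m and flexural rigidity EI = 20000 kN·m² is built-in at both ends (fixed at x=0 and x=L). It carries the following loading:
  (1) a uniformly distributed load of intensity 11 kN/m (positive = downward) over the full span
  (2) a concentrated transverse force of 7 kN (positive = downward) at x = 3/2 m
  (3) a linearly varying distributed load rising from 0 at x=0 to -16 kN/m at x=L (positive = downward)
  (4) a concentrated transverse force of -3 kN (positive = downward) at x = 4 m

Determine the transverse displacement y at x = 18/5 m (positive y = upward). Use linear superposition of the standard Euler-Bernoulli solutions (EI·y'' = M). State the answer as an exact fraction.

y(18/5) = -555867/1250000000 m

Load 1 — uniform load w=11 kN/m over full span:
  y_1 = -wx²(L-x)²/(24EI) = -11·(18/5)²·(6-(18/5))²/(24·20000) = -2673/1562500 m
Load 2 — point force P=7 kN at a=3/2 m (b=L-a=9/2):
  y_2 = -Pa²(L-x)²(3bL-(3b+a)(L-x))/(6L³EI)  [x>a] = -7·(3/2)²·(6-(18/5))²·(3·(9/2)·6-(3·(9/2)+(3/2))·(6-(18/5)))/(6·6³·20000) = -63/400000 m
Load 3 — triangular load w₀=-16 kN/m (0→w₀ over full span):
  y_3 = -w₀x²(L-x)²(x+2L)/(120LEI) = -(-16)·(18/5)²·(6-(18/5))²·((18/5)+2·6)/(120·6·20000) = 12636/9765625 m
Load 4 — point force P=-3 kN at a=4 m (b=L-a=2):
  y_4 = -Pb²x²(3aL-(3a+b)x)/(6L³EI)  [x≤a] = -(-3)·2²·(18/5)²·(3·4·6-(3·4+2)·(18/5))/(6·6³·20000) = 81/625000 m
Superposition: y = Σ y_i = -555867/1250000000 m ≈ -0.000445 m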